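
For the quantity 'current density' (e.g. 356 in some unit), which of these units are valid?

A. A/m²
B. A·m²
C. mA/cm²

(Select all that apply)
A, C

current density has SI base units: A / m^2

Checking each option against A / m^2:
  A. A/m²: ✓ matches
  B. A·m²: ✗ does not match
  C. mA/cm²: ✓ matches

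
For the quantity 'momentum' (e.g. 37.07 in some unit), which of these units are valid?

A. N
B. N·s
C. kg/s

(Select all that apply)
B

momentum has SI base units: kg * m / s

Checking each option against kg * m / s:
  A. N: ✗ does not match
  B. N·s: ✓ matches
  C. kg/s: ✗ does not match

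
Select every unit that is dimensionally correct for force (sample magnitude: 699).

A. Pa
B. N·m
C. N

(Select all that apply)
C

force has SI base units: kg * m / s^2

Checking each option against kg * m / s^2:
  A. Pa: ✗ does not match
  B. N·m: ✗ does not match
  C. N: ✓ matches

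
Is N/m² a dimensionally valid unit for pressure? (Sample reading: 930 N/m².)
Yes

pressure has SI base units: kg / (m * s^2)
N/m² reduces to the same SI base units, so it is a valid unit for pressure.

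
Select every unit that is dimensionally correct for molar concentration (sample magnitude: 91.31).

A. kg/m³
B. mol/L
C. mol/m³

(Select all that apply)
B, C

molar concentration has SI base units: mol / m^3

Checking each option against mol / m^3:
  A. kg/m³: ✗ does not match
  B. mol/L: ✓ matches
  C. mol/m³: ✓ matches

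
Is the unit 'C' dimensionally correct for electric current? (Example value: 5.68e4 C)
No

electric current has SI base units: A
C does NOT reduce to A; a valid unit for electric current would be e.g. A.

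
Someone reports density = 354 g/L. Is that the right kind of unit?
Yes

density has SI base units: kg / m^3
g/L reduces to the same SI base units, so it is a valid unit for density.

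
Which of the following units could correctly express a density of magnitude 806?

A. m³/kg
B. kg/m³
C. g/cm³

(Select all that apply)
B, C

density has SI base units: kg / m^3

Checking each option against kg / m^3:
  A. m³/kg: ✗ does not match
  B. kg/m³: ✓ matches
  C. g/cm³: ✓ matches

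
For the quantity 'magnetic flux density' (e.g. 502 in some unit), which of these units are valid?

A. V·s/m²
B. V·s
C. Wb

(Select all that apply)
A

magnetic flux density has SI base units: kg / (A * s^2)

Checking each option against kg / (A * s^2):
  A. V·s/m²: ✓ matches
  B. V·s: ✗ does not match
  C. Wb: ✗ does not match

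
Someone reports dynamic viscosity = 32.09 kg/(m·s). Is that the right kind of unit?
Yes

dynamic viscosity has SI base units: kg / (m * s)
kg/(m·s) reduces to the same SI base units, so it is a valid unit for dynamic viscosity.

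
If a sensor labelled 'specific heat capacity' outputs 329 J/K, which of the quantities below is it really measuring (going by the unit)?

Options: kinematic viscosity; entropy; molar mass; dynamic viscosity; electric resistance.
entropy

specific heat capacity should have units dimensionally equivalent to m^2 / (s^2 * K) (e.g. J/(kg·K)).
The given unit 'J/K' reduces to kg * m^2 / (s^2 * K). Of the listed options, that is the dimensionality of entropy.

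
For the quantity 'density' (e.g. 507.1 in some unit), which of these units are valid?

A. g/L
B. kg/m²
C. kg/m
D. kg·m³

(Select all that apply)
A

density has SI base units: kg / m^3

Checking each option against kg / m^3:
  A. g/L: ✓ matches
  B. kg/m²: ✗ does not match
  C. kg/m: ✗ does not match
  D. kg·m³: ✗ does not match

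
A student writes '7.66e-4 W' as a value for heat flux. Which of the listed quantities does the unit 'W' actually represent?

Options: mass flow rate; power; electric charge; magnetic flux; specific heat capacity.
power

heat flux should have units dimensionally equivalent to kg / s^3 (e.g. W/m²).
The given unit 'W' reduces to kg * m^2 / s^3. Of the listed options, that is the dimensionality of power.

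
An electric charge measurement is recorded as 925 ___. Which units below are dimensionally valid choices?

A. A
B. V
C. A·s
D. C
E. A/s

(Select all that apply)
C, D

electric charge has SI base units: A * s

Checking each option against A * s:
  A. A: ✗ does not match
  B. V: ✗ does not match
  C. A·s: ✓ matches
  D. C: ✓ matches
  E. A/s: ✗ does not match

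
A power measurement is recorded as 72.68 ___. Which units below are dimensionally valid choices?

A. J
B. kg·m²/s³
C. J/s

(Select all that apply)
B, C

power has SI base units: kg * m^2 / s^3

Checking each option against kg * m^2 / s^3:
  A. J: ✗ does not match
  B. kg·m²/s³: ✓ matches
  C. J/s: ✓ matches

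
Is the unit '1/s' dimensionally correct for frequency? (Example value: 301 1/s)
Yes

frequency has SI base units: 1 / s
1/s reduces to the same SI base units, so it is a valid unit for frequency.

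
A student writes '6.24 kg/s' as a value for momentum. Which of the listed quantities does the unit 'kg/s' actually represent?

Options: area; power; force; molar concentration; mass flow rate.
mass flow rate

momentum should have units dimensionally equivalent to kg * m / s (e.g. kg·m/s).
The given unit 'kg/s' reduces to kg / s. Of the listed options, that is the dimensionality of mass flow rate.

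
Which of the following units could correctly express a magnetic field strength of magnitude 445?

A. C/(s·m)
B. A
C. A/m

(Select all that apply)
A, C

magnetic field strength has SI base units: A / m

Checking each option against A / m:
  A. C/(s·m): ✓ matches
  B. A: ✗ does not match
  C. A/m: ✓ matches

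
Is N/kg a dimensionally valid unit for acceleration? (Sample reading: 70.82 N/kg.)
Yes

acceleration has SI base units: m / s^2
N/kg reduces to the same SI base units, so it is a valid unit for acceleration.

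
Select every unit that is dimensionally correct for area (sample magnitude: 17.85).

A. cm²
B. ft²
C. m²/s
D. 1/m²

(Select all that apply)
A, B

area has SI base units: m^2

Checking each option against m^2:
  A. cm²: ✓ matches
  B. ft²: ✓ matches
  C. m²/s: ✗ does not match
  D. 1/m²: ✗ does not match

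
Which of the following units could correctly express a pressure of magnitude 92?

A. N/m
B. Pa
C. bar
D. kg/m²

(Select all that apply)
B, C

pressure has SI base units: kg / (m * s^2)

Checking each option against kg / (m * s^2):
  A. N/m: ✗ does not match
  B. Pa: ✓ matches
  C. bar: ✓ matches
  D. kg/m²: ✗ does not match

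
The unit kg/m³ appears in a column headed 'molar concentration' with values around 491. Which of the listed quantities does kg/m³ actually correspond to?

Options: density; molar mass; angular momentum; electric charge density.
density

molar concentration should have units dimensionally equivalent to mol / m^3 (e.g. mol/m³).
The given unit 'kg/m³' reduces to kg / m^3. Of the listed options, that is the dimensionality of density.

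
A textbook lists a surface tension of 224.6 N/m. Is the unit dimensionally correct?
Yes

surface tension has SI base units: kg / s^2
N/m reduces to the same SI base units, so it is a valid unit for surface tension.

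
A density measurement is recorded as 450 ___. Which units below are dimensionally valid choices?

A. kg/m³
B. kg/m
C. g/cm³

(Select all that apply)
A, C

density has SI base units: kg / m^3

Checking each option against kg / m^3:
  A. kg/m³: ✓ matches
  B. kg/m: ✗ does not match
  C. g/cm³: ✓ matches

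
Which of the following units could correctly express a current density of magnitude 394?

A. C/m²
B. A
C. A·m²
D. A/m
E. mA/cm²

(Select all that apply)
E

current density has SI base units: A / m^2

Checking each option against A / m^2:
  A. C/m²: ✗ does not match
  B. A: ✗ does not match
  C. A·m²: ✗ does not match
  D. A/m: ✗ does not match
  E. mA/cm²: ✓ matches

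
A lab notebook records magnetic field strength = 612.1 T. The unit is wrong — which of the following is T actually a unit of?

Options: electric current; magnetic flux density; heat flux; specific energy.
magnetic flux density

magnetic field strength should have units dimensionally equivalent to A / m (e.g. A/m).
The given unit 'T' reduces to kg / (A * s^2). Of the listed options, that is the dimensionality of magnetic flux density.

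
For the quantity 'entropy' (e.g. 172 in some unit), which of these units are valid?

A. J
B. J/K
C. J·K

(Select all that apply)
B

entropy has SI base units: kg * m^2 / (s^2 * K)

Checking each option against kg * m^2 / (s^2 * K):
  A. J: ✗ does not match
  B. J/K: ✓ matches
  C. J·K: ✗ does not match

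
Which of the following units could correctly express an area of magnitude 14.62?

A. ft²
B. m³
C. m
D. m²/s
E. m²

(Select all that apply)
A, E

area has SI base units: m^2

Checking each option against m^2:
  A. ft²: ✓ matches
  B. m³: ✗ does not match
  C. m: ✗ does not match
  D. m²/s: ✗ does not match
  E. m²: ✓ matches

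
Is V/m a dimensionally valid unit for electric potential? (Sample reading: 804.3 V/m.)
No

electric potential has SI base units: kg * m^2 / (A * s^3)
V/m does NOT reduce to kg * m^2 / (A * s^3); a valid unit for electric potential would be e.g. V.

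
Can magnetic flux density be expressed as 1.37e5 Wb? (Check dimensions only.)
No

magnetic flux density has SI base units: kg / (A * s^2)
Wb does NOT reduce to kg / (A * s^2); a valid unit for magnetic flux density would be e.g. T.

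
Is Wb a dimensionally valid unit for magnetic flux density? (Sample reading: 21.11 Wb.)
No

magnetic flux density has SI base units: kg / (A * s^2)
Wb does NOT reduce to kg / (A * s^2); a valid unit for magnetic flux density would be e.g. T.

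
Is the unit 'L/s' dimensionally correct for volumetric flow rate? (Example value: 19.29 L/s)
Yes

volumetric flow rate has SI base units: m^3 / s
L/s reduces to the same SI base units, so it is a valid unit for volumetric flow rate.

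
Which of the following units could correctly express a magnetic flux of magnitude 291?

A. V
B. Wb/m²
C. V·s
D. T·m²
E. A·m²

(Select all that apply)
C, D

magnetic flux has SI base units: kg * m^2 / (A * s^2)

Checking each option against kg * m^2 / (A * s^2):
  A. V: ✗ does not match
  B. Wb/m²: ✗ does not match
  C. V·s: ✓ matches
  D. T·m²: ✓ matches
  E. A·m²: ✗ does not match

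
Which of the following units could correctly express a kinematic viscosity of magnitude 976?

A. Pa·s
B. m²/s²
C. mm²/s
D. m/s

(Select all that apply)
C

kinematic viscosity has SI base units: m^2 / s

Checking each option against m^2 / s:
  A. Pa·s: ✗ does not match
  B. m²/s²: ✗ does not match
  C. mm²/s: ✓ matches
  D. m/s: ✗ does not match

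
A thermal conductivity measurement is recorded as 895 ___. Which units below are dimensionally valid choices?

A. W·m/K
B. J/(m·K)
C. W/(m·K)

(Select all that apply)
C

thermal conductivity has SI base units: kg * m / (s^3 * K)

Checking each option against kg * m / (s^3 * K):
  A. W·m/K: ✗ does not match
  B. J/(m·K): ✗ does not match
  C. W/(m·K): ✓ matches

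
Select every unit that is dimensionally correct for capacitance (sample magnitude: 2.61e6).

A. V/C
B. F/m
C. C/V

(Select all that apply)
C

capacitance has SI base units: A^2 * s^4 / (kg * m^2)

Checking each option against A^2 * s^4 / (kg * m^2):
  A. V/C: ✗ does not match
  B. F/m: ✗ does not match
  C. C/V: ✓ matches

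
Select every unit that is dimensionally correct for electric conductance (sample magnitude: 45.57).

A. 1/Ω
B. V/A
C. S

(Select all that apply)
A, C

electric conductance has SI base units: A^2 * s^3 / (kg * m^2)

Checking each option against A^2 * s^3 / (kg * m^2):
  A. 1/Ω: ✓ matches
  B. V/A: ✗ does not match
  C. S: ✓ matches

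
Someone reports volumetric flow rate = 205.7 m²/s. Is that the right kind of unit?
No

volumetric flow rate has SI base units: m^3 / s
m²/s does NOT reduce to m^3 / s; a valid unit for volumetric flow rate would be e.g. m³/s.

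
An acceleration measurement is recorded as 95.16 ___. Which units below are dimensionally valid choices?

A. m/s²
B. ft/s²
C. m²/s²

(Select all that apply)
A, B

acceleration has SI base units: m / s^2

Checking each option against m / s^2:
  A. m/s²: ✓ matches
  B. ft/s²: ✓ matches
  C. m²/s²: ✗ does not match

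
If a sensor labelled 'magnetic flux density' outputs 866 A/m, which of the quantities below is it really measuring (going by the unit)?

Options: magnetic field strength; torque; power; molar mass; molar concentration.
magnetic field strength

magnetic flux density should have units dimensionally equivalent to kg / (A * s^2) (e.g. T).
The given unit 'A/m' reduces to A / m. Of the listed options, that is the dimensionality of magnetic field strength.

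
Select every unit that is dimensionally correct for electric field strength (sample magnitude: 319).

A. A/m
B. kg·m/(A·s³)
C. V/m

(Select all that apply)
B, C

electric field strength has SI base units: kg * m / (A * s^3)

Checking each option against kg * m / (A * s^3):
  A. A/m: ✗ does not match
  B. kg·m/(A·s³): ✓ matches
  C. V/m: ✓ matches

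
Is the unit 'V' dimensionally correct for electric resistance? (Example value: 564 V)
No

electric resistance has SI base units: kg * m^2 / (A^2 * s^3)
V does NOT reduce to kg * m^2 / (A^2 * s^3); a valid unit for electric resistance would be e.g. Ω.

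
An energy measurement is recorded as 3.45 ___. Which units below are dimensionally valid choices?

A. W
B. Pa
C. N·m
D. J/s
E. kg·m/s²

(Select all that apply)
C

energy has SI base units: kg * m^2 / s^2

Checking each option against kg * m^2 / s^2:
  A. W: ✗ does not match
  B. Pa: ✗ does not match
  C. N·m: ✓ matches
  D. J/s: ✗ does not match
  E. kg·m/s²: ✗ does not match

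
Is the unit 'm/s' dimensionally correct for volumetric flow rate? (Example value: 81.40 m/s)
No

volumetric flow rate has SI base units: m^3 / s
m/s does NOT reduce to m^3 / s; a valid unit for volumetric flow rate would be e.g. m³/s.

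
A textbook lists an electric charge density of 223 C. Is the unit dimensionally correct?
No

electric charge density has SI base units: A * s / m^3
C does NOT reduce to A * s / m^3; a valid unit for electric charge density would be e.g. C/m³.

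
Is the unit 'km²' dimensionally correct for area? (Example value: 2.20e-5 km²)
Yes

area has SI base units: m^2
km² reduces to the same SI base units, so it is a valid unit for area.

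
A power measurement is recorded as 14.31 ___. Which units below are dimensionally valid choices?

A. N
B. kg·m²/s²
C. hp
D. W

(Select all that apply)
C, D

power has SI base units: kg * m^2 / s^3

Checking each option against kg * m^2 / s^3:
  A. N: ✗ does not match
  B. kg·m²/s²: ✗ does not match
  C. hp: ✓ matches
  D. W: ✓ matches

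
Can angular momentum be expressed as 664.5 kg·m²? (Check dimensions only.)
No

angular momentum has SI base units: kg * m^2 / s
kg·m² does NOT reduce to kg * m^2 / s; a valid unit for angular momentum would be e.g. kg·m²/s.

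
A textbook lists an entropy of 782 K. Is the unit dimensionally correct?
No

entropy has SI base units: kg * m^2 / (s^2 * K)
K does NOT reduce to kg * m^2 / (s^2 * K); a valid unit for entropy would be e.g. J/K.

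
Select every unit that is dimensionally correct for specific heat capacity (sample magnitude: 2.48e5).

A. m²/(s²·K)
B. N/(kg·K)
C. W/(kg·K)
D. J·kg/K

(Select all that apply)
A

specific heat capacity has SI base units: m^2 / (s^2 * K)

Checking each option against m^2 / (s^2 * K):
  A. m²/(s²·K): ✓ matches
  B. N/(kg·K): ✗ does not match
  C. W/(kg·K): ✗ does not match
  D. J·kg/K: ✗ does not match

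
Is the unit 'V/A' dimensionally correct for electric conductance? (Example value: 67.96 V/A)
No

electric conductance has SI base units: A^2 * s^3 / (kg * m^2)
V/A does NOT reduce to A^2 * s^3 / (kg * m^2); a valid unit for electric conductance would be e.g. S.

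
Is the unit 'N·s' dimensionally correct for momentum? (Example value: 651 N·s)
Yes

momentum has SI base units: kg * m / s
N·s reduces to the same SI base units, so it is a valid unit for momentum.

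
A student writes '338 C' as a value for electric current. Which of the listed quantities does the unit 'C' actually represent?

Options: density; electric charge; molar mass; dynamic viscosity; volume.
electric charge

electric current should have units dimensionally equivalent to A (e.g. A).
The given unit 'C' reduces to A * s. Of the listed options, that is the dimensionality of electric charge.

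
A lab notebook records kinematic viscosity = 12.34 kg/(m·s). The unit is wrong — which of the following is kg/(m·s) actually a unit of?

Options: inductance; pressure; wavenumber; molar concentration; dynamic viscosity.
dynamic viscosity

kinematic viscosity should have units dimensionally equivalent to m^2 / s (e.g. m²/s).
The given unit 'kg/(m·s)' reduces to kg / (m * s). Of the listed options, that is the dimensionality of dynamic viscosity.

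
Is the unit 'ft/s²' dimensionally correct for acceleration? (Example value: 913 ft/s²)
Yes

acceleration has SI base units: m / s^2
ft/s² reduces to the same SI base units, so it is a valid unit for acceleration.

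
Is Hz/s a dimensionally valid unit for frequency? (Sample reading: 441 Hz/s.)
No

frequency has SI base units: 1 / s
Hz/s does NOT reduce to 1 / s; a valid unit for frequency would be e.g. Hz.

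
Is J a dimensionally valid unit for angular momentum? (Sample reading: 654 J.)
No

angular momentum has SI base units: kg * m^2 / s
J does NOT reduce to kg * m^2 / s; a valid unit for angular momentum would be e.g. kg·m²/s.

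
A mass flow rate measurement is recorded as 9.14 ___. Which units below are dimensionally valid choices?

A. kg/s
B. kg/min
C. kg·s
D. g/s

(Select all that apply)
A, B, D

mass flow rate has SI base units: kg / s

Checking each option against kg / s:
  A. kg/s: ✓ matches
  B. kg/min: ✓ matches
  C. kg·s: ✗ does not match
  D. g/s: ✓ matches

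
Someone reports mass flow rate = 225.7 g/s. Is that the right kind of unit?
Yes

mass flow rate has SI base units: kg / s
g/s reduces to the same SI base units, so it is a valid unit for mass flow rate.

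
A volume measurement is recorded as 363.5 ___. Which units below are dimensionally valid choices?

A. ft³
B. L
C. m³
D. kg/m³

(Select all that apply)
A, B, C

volume has SI base units: m^3

Checking each option against m^3:
  A. ft³: ✓ matches
  B. L: ✓ matches
  C. m³: ✓ matches
  D. kg/m³: ✗ does not match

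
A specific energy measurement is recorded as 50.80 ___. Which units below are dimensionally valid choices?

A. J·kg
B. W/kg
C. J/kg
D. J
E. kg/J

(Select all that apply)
C

specific energy has SI base units: m^2 / s^2

Checking each option against m^2 / s^2:
  A. J·kg: ✗ does not match
  B. W/kg: ✗ does not match
  C. J/kg: ✓ matches
  D. J: ✗ does not match
  E. kg/J: ✗ does not match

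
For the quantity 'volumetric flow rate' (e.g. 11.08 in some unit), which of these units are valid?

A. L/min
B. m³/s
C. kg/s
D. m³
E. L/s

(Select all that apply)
A, B, E

volumetric flow rate has SI base units: m^3 / s

Checking each option against m^3 / s:
  A. L/min: ✓ matches
  B. m³/s: ✓ matches
  C. kg/s: ✗ does not match
  D. m³: ✗ does not match
  E. L/s: ✓ matches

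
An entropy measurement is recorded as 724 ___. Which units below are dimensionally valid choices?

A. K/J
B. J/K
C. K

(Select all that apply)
B

entropy has SI base units: kg * m^2 / (s^2 * K)

Checking each option against kg * m^2 / (s^2 * K):
  A. K/J: ✗ does not match
  B. J/K: ✓ matches
  C. K: ✗ does not match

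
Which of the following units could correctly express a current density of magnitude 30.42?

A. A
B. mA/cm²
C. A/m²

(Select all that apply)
B, C

current density has SI base units: A / m^2

Checking each option against A / m^2:
  A. A: ✗ does not match
  B. mA/cm²: ✓ matches
  C. A/m²: ✓ matches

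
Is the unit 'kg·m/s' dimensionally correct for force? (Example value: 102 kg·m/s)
No

force has SI base units: kg * m / s^2
kg·m/s does NOT reduce to kg * m / s^2; a valid unit for force would be e.g. N.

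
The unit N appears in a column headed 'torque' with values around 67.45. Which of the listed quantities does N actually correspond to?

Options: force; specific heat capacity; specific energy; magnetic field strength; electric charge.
force

torque should have units dimensionally equivalent to kg * m^2 / s^2 (e.g. N·m).
The given unit 'N' reduces to kg * m / s^2. Of the listed options, that is the dimensionality of force.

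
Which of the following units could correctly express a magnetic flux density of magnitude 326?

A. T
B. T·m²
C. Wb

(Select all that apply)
A

magnetic flux density has SI base units: kg / (A * s^2)

Checking each option against kg / (A * s^2):
  A. T: ✓ matches
  B. T·m²: ✗ does not match
  C. Wb: ✗ does not match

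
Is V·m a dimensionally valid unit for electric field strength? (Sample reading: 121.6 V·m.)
No

electric field strength has SI base units: kg * m / (A * s^3)
V·m does NOT reduce to kg * m / (A * s^3); a valid unit for electric field strength would be e.g. V/m.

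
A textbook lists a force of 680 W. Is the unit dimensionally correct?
No

force has SI base units: kg * m / s^2
W does NOT reduce to kg * m / s^2; a valid unit for force would be e.g. N.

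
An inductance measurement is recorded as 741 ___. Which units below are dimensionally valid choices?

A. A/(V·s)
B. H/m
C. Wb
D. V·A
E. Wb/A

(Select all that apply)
E

inductance has SI base units: kg * m^2 / (A^2 * s^2)

Checking each option against kg * m^2 / (A^2 * s^2):
  A. A/(V·s): ✗ does not match
  B. H/m: ✗ does not match
  C. Wb: ✗ does not match
  D. V·A: ✗ does not match
  E. Wb/A: ✓ matches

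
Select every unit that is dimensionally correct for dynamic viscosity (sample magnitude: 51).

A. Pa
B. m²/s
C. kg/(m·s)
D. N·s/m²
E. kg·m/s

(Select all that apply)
C, D

dynamic viscosity has SI base units: kg / (m * s)

Checking each option against kg / (m * s):
  A. Pa: ✗ does not match
  B. m²/s: ✗ does not match
  C. kg/(m·s): ✓ matches
  D. N·s/m²: ✓ matches
  E. kg·m/s: ✗ does not match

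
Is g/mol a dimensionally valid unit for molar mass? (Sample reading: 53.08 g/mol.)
Yes

molar mass has SI base units: kg / mol
g/mol reduces to the same SI base units, so it is a valid unit for molar mass.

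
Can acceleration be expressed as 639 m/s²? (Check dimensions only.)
Yes

acceleration has SI base units: m / s^2
m/s² reduces to the same SI base units, so it is a valid unit for acceleration.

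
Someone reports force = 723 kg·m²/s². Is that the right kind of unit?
No

force has SI base units: kg * m / s^2
kg·m²/s² does NOT reduce to kg * m / s^2; a valid unit for force would be e.g. N.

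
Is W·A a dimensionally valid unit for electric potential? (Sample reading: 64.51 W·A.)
No

electric potential has SI base units: kg * m^2 / (A * s^3)
W·A does NOT reduce to kg * m^2 / (A * s^3); a valid unit for electric potential would be e.g. V.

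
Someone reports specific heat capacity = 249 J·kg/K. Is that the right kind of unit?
No

specific heat capacity has SI base units: m^2 / (s^2 * K)
J·kg/K does NOT reduce to m^2 / (s^2 * K); a valid unit for specific heat capacity would be e.g. J/(kg·K).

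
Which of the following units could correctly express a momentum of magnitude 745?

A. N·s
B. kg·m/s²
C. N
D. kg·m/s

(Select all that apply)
A, D

momentum has SI base units: kg * m / s

Checking each option against kg * m / s:
  A. N·s: ✓ matches
  B. kg·m/s²: ✗ does not match
  C. N: ✗ does not match
  D. kg·m/s: ✓ matches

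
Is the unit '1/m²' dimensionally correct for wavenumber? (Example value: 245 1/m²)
No

wavenumber has SI base units: 1 / m
1/m² does NOT reduce to 1 / m; a valid unit for wavenumber would be e.g. 1/m.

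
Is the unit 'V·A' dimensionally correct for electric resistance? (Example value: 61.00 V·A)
No

electric resistance has SI base units: kg * m^2 / (A^2 * s^3)
V·A does NOT reduce to kg * m^2 / (A^2 * s^3); a valid unit for electric resistance would be e.g. Ω.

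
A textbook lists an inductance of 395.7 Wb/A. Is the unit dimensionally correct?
Yes

inductance has SI base units: kg * m^2 / (A^2 * s^2)
Wb/A reduces to the same SI base units, so it is a valid unit for inductance.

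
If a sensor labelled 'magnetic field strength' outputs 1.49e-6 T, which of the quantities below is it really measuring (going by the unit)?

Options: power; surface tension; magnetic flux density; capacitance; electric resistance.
magnetic flux density

magnetic field strength should have units dimensionally equivalent to A / m (e.g. A/m).
The given unit 'T' reduces to kg / (A * s^2). Of the listed options, that is the dimensionality of magnetic flux density.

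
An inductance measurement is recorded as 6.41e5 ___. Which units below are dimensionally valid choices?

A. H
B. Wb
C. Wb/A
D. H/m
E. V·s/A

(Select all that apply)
A, C, E

inductance has SI base units: kg * m^2 / (A^2 * s^2)

Checking each option against kg * m^2 / (A^2 * s^2):
  A. H: ✓ matches
  B. Wb: ✗ does not match
  C. Wb/A: ✓ matches
  D. H/m: ✗ does not match
  E. V·s/A: ✓ matches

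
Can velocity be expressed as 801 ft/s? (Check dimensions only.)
Yes

velocity has SI base units: m / s
ft/s reduces to the same SI base units, so it is a valid unit for velocity.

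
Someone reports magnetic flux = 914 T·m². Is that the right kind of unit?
Yes

magnetic flux has SI base units: kg * m^2 / (A * s^2)
T·m² reduces to the same SI base units, so it is a valid unit for magnetic flux.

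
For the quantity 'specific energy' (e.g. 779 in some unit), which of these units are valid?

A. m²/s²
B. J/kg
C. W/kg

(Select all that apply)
A, B

specific energy has SI base units: m^2 / s^2

Checking each option against m^2 / s^2:
  A. m²/s²: ✓ matches
  B. J/kg: ✓ matches
  C. W/kg: ✗ does not match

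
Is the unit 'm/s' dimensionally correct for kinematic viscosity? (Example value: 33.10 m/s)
No

kinematic viscosity has SI base units: m^2 / s
m/s does NOT reduce to m^2 / s; a valid unit for kinematic viscosity would be e.g. m²/s.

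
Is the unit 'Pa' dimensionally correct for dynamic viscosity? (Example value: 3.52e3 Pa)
No

dynamic viscosity has SI base units: kg / (m * s)
Pa does NOT reduce to kg / (m * s); a valid unit for dynamic viscosity would be e.g. Pa·s.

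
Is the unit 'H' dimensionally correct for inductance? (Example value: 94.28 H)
Yes

inductance has SI base units: kg * m^2 / (A^2 * s^2)
H reduces to the same SI base units, so it is a valid unit for inductance.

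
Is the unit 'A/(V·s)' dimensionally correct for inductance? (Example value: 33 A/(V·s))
No

inductance has SI base units: kg * m^2 / (A^2 * s^2)
A/(V·s) does NOT reduce to kg * m^2 / (A^2 * s^2); a valid unit for inductance would be e.g. H.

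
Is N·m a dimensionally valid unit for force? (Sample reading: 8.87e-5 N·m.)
No

force has SI base units: kg * m / s^2
N·m does NOT reduce to kg * m / s^2; a valid unit for force would be e.g. N.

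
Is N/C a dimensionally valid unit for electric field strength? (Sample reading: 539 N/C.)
Yes

electric field strength has SI base units: kg * m / (A * s^3)
N/C reduces to the same SI base units, so it is a valid unit for electric field strength.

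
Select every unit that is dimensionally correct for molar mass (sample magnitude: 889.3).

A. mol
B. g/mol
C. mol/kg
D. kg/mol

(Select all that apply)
B, D

molar mass has SI base units: kg / mol

Checking each option against kg / mol:
  A. mol: ✗ does not match
  B. g/mol: ✓ matches
  C. mol/kg: ✗ does not match
  D. kg/mol: ✓ matches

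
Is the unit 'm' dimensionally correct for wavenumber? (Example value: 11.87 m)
No

wavenumber has SI base units: 1 / m
m does NOT reduce to 1 / m; a valid unit for wavenumber would be e.g. 1/m.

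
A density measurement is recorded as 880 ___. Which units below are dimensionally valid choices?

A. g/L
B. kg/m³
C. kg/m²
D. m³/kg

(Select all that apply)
A, B

density has SI base units: kg / m^3

Checking each option against kg / m^3:
  A. g/L: ✓ matches
  B. kg/m³: ✓ matches
  C. kg/m²: ✗ does not match
  D. m³/kg: ✗ does not match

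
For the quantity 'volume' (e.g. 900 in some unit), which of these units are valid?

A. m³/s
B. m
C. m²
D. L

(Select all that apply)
D

volume has SI base units: m^3

Checking each option against m^3:
  A. m³/s: ✗ does not match
  B. m: ✗ does not match
  C. m²: ✗ does not match
  D. L: ✓ matches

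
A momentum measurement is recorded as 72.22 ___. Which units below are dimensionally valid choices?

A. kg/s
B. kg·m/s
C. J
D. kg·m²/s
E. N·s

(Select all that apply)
B, E

momentum has SI base units: kg * m / s

Checking each option against kg * m / s:
  A. kg/s: ✗ does not match
  B. kg·m/s: ✓ matches
  C. J: ✗ does not match
  D. kg·m²/s: ✗ does not match
  E. N·s: ✓ matches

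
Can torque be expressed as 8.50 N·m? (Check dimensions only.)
Yes

torque has SI base units: kg * m^2 / s^2
N·m reduces to the same SI base units, so it is a valid unit for torque.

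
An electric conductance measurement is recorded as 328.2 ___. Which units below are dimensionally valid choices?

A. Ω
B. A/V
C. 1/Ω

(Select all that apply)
B, C

electric conductance has SI base units: A^2 * s^3 / (kg * m^2)

Checking each option against A^2 * s^3 / (kg * m^2):
  A. Ω: ✗ does not match
  B. A/V: ✓ matches
  C. 1/Ω: ✓ matches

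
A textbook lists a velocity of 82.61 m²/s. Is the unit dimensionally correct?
No

velocity has SI base units: m / s
m²/s does NOT reduce to m / s; a valid unit for velocity would be e.g. m/s.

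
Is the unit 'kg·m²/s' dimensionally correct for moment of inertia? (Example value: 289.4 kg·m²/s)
No

moment of inertia has SI base units: kg * m^2
kg·m²/s does NOT reduce to kg * m^2; a valid unit for moment of inertia would be e.g. kg·m².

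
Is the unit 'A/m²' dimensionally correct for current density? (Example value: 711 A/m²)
Yes

current density has SI base units: A / m^2
A/m² reduces to the same SI base units, so it is a valid unit for current density.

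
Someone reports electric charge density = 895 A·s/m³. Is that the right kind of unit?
Yes

electric charge density has SI base units: A * s / m^3
A·s/m³ reduces to the same SI base units, so it is a valid unit for electric charge density.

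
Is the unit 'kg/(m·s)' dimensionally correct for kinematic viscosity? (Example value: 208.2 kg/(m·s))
No

kinematic viscosity has SI base units: m^2 / s
kg/(m·s) does NOT reduce to m^2 / s; a valid unit for kinematic viscosity would be e.g. m²/s.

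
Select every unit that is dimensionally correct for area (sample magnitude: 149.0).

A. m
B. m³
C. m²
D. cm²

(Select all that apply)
C, D

area has SI base units: m^2

Checking each option against m^2:
  A. m: ✗ does not match
  B. m³: ✗ does not match
  C. m²: ✓ matches
  D. cm²: ✓ matches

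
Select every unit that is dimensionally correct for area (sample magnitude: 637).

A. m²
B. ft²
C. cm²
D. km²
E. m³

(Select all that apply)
A, B, C, D

area has SI base units: m^2

Checking each option against m^2:
  A. m²: ✓ matches
  B. ft²: ✓ matches
  C. cm²: ✓ matches
  D. km²: ✓ matches
  E. m³: ✗ does not match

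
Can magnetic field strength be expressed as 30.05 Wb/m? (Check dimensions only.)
No

magnetic field strength has SI base units: A / m
Wb/m does NOT reduce to A / m; a valid unit for magnetic field strength would be e.g. A/m.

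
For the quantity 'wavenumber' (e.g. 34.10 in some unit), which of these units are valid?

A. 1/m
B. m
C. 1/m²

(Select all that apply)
A

wavenumber has SI base units: 1 / m

Checking each option against 1 / m:
  A. 1/m: ✓ matches
  B. m: ✗ does not match
  C. 1/m²: ✗ does not match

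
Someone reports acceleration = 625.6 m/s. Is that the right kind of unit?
No

acceleration has SI base units: m / s^2
m/s does NOT reduce to m / s^2; a valid unit for acceleration would be e.g. m/s².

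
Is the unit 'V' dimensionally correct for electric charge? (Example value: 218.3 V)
No

electric charge has SI base units: A * s
V does NOT reduce to A * s; a valid unit for electric charge would be e.g. C.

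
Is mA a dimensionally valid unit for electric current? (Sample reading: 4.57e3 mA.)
Yes

electric current has SI base units: A
mA reduces to the same SI base units, so it is a valid unit for electric current.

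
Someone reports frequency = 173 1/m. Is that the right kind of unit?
No

frequency has SI base units: 1 / s
1/m does NOT reduce to 1 / s; a valid unit for frequency would be e.g. Hz.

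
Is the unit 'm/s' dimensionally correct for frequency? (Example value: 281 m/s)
No

frequency has SI base units: 1 / s
m/s does NOT reduce to 1 / s; a valid unit for frequency would be e.g. Hz.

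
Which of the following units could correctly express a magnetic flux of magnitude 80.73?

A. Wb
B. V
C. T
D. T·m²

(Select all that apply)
A, D

magnetic flux has SI base units: kg * m^2 / (A * s^2)

Checking each option against kg * m^2 / (A * s^2):
  A. Wb: ✓ matches
  B. V: ✗ does not match
  C. T: ✗ does not match
  D. T·m²: ✓ matches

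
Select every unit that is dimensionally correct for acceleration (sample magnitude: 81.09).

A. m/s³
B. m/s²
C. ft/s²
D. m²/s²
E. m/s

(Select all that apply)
B, C

acceleration has SI base units: m / s^2

Checking each option against m / s^2:
  A. m/s³: ✗ does not match
  B. m/s²: ✓ matches
  C. ft/s²: ✓ matches
  D. m²/s²: ✗ does not match
  E. m/s: ✗ does not match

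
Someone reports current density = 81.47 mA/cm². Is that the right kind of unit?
Yes

current density has SI base units: A / m^2
mA/cm² reduces to the same SI base units, so it is a valid unit for current density.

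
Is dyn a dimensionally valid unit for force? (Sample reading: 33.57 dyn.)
Yes

force has SI base units: kg * m / s^2
dyn reduces to the same SI base units, so it is a valid unit for force.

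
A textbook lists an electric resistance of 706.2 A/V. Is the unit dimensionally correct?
No

electric resistance has SI base units: kg * m^2 / (A^2 * s^3)
A/V does NOT reduce to kg * m^2 / (A^2 * s^3); a valid unit for electric resistance would be e.g. Ω.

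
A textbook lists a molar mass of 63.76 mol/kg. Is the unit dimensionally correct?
No

molar mass has SI base units: kg / mol
mol/kg does NOT reduce to kg / mol; a valid unit for molar mass would be e.g. kg/mol.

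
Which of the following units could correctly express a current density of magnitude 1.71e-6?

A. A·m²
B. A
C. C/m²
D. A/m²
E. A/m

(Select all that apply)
D

current density has SI base units: A / m^2

Checking each option against A / m^2:
  A. A·m²: ✗ does not match
  B. A: ✗ does not match
  C. C/m²: ✗ does not match
  D. A/m²: ✓ matches
  E. A/m: ✗ does not match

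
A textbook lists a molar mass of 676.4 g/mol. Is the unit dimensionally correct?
Yes

molar mass has SI base units: kg / mol
g/mol reduces to the same SI base units, so it is a valid unit for molar mass.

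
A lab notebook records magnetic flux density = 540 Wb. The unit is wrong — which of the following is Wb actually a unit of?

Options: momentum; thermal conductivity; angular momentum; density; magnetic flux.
magnetic flux

magnetic flux density should have units dimensionally equivalent to kg / (A * s^2) (e.g. T).
The given unit 'Wb' reduces to kg * m^2 / (A * s^2). Of the listed options, that is the dimensionality of magnetic flux.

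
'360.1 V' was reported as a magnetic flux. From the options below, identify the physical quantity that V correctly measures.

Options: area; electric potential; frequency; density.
electric potential

magnetic flux should have units dimensionally equivalent to kg * m^2 / (A * s^2) (e.g. Wb).
The given unit 'V' reduces to kg * m^2 / (A * s^3). Of the listed options, that is the dimensionality of electric potential.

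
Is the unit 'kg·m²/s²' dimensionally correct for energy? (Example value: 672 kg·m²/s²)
Yes

energy has SI base units: kg * m^2 / s^2
kg·m²/s² reduces to the same SI base units, so it is a valid unit for energy.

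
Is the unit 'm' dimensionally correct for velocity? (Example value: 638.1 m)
No

velocity has SI base units: m / s
m does NOT reduce to m / s; a valid unit for velocity would be e.g. m/s.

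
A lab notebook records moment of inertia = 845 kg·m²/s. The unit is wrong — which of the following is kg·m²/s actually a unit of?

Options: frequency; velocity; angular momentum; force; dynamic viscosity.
angular momentum

moment of inertia should have units dimensionally equivalent to kg * m^2 (e.g. kg·m²).
The given unit 'kg·m²/s' reduces to kg * m^2 / s. Of the listed options, that is the dimensionality of angular momentum.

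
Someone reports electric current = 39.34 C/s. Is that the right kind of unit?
Yes

electric current has SI base units: A
C/s reduces to the same SI base units, so it is a valid unit for electric current.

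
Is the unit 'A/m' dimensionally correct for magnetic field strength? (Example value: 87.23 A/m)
Yes

magnetic field strength has SI base units: A / m
A/m reduces to the same SI base units, so it is a valid unit for magnetic field strength.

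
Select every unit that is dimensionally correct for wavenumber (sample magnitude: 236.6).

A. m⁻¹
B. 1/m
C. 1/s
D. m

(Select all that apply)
A, B

wavenumber has SI base units: 1 / m

Checking each option against 1 / m:
  A. m⁻¹: ✓ matches
  B. 1/m: ✓ matches
  C. 1/s: ✗ does not match
  D. m: ✗ does not match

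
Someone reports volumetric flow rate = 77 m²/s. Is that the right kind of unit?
No

volumetric flow rate has SI base units: m^3 / s
m²/s does NOT reduce to m^3 / s; a valid unit for volumetric flow rate would be e.g. m³/s.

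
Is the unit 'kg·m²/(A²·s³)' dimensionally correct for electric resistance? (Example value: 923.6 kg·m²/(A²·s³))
Yes

electric resistance has SI base units: kg * m^2 / (A^2 * s^3)
kg·m²/(A²·s³) reduces to the same SI base units, so it is a valid unit for electric resistance.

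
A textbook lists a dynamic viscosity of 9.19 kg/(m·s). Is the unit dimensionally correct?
Yes

dynamic viscosity has SI base units: kg / (m * s)
kg/(m·s) reduces to the same SI base units, so it is a valid unit for dynamic viscosity.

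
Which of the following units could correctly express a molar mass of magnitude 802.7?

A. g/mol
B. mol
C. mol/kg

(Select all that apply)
A

molar mass has SI base units: kg / mol

Checking each option against kg / mol:
  A. g/mol: ✓ matches
  B. mol: ✗ does not match
  C. mol/kg: ✗ does not match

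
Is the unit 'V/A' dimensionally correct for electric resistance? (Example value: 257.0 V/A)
Yes

electric resistance has SI base units: kg * m^2 / (A^2 * s^3)
V/A reduces to the same SI base units, so it is a valid unit for electric resistance.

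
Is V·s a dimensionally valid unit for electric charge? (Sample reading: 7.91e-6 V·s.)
No

electric charge has SI base units: A * s
V·s does NOT reduce to A * s; a valid unit for electric charge would be e.g. C.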